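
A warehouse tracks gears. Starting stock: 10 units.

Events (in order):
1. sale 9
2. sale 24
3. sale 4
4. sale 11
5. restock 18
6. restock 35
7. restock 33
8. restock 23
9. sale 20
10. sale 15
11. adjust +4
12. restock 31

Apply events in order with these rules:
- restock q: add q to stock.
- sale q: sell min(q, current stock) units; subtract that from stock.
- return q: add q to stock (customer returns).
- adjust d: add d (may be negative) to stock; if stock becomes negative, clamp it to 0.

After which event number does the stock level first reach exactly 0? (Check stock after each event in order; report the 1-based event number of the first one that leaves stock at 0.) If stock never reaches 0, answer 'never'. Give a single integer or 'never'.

Answer: 2

Derivation:
Processing events:
Start: stock = 10
  Event 1 (sale 9): sell min(9,10)=9. stock: 10 - 9 = 1. total_sold = 9
  Event 2 (sale 24): sell min(24,1)=1. stock: 1 - 1 = 0. total_sold = 10
  Event 3 (sale 4): sell min(4,0)=0. stock: 0 - 0 = 0. total_sold = 10
  Event 4 (sale 11): sell min(11,0)=0. stock: 0 - 0 = 0. total_sold = 10
  Event 5 (restock 18): 0 + 18 = 18
  Event 6 (restock 35): 18 + 35 = 53
  Event 7 (restock 33): 53 + 33 = 86
  Event 8 (restock 23): 86 + 23 = 109
  Event 9 (sale 20): sell min(20,109)=20. stock: 109 - 20 = 89. total_sold = 30
  Event 10 (sale 15): sell min(15,89)=15. stock: 89 - 15 = 74. total_sold = 45
  Event 11 (adjust +4): 74 + 4 = 78
  Event 12 (restock 31): 78 + 31 = 109
Final: stock = 109, total_sold = 45

First zero at event 2.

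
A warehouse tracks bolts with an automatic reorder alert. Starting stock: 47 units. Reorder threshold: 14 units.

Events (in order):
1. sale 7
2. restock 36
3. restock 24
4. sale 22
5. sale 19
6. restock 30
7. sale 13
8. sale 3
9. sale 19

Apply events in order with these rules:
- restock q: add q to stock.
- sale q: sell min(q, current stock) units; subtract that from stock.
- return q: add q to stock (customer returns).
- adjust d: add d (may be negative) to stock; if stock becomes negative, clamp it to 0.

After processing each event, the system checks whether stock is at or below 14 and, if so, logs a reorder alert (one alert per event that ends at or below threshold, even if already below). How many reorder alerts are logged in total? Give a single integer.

Processing events:
Start: stock = 47
  Event 1 (sale 7): sell min(7,47)=7. stock: 47 - 7 = 40. total_sold = 7
  Event 2 (restock 36): 40 + 36 = 76
  Event 3 (restock 24): 76 + 24 = 100
  Event 4 (sale 22): sell min(22,100)=22. stock: 100 - 22 = 78. total_sold = 29
  Event 5 (sale 19): sell min(19,78)=19. stock: 78 - 19 = 59. total_sold = 48
  Event 6 (restock 30): 59 + 30 = 89
  Event 7 (sale 13): sell min(13,89)=13. stock: 89 - 13 = 76. total_sold = 61
  Event 8 (sale 3): sell min(3,76)=3. stock: 76 - 3 = 73. total_sold = 64
  Event 9 (sale 19): sell min(19,73)=19. stock: 73 - 19 = 54. total_sold = 83
Final: stock = 54, total_sold = 83

Checking against threshold 14:
  After event 1: stock=40 > 14
  After event 2: stock=76 > 14
  After event 3: stock=100 > 14
  After event 4: stock=78 > 14
  After event 5: stock=59 > 14
  After event 6: stock=89 > 14
  After event 7: stock=76 > 14
  After event 8: stock=73 > 14
  After event 9: stock=54 > 14
Alert events: []. Count = 0

Answer: 0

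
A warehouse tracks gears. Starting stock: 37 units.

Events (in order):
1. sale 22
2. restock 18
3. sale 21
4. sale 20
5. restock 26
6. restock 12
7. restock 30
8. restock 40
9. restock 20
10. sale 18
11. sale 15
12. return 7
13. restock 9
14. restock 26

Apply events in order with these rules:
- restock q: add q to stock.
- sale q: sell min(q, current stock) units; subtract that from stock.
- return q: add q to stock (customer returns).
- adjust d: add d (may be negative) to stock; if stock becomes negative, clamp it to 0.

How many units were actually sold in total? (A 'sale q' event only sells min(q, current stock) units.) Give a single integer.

Answer: 88

Derivation:
Processing events:
Start: stock = 37
  Event 1 (sale 22): sell min(22,37)=22. stock: 37 - 22 = 15. total_sold = 22
  Event 2 (restock 18): 15 + 18 = 33
  Event 3 (sale 21): sell min(21,33)=21. stock: 33 - 21 = 12. total_sold = 43
  Event 4 (sale 20): sell min(20,12)=12. stock: 12 - 12 = 0. total_sold = 55
  Event 5 (restock 26): 0 + 26 = 26
  Event 6 (restock 12): 26 + 12 = 38
  Event 7 (restock 30): 38 + 30 = 68
  Event 8 (restock 40): 68 + 40 = 108
  Event 9 (restock 20): 108 + 20 = 128
  Event 10 (sale 18): sell min(18,128)=18. stock: 128 - 18 = 110. total_sold = 73
  Event 11 (sale 15): sell min(15,110)=15. stock: 110 - 15 = 95. total_sold = 88
  Event 12 (return 7): 95 + 7 = 102
  Event 13 (restock 9): 102 + 9 = 111
  Event 14 (restock 26): 111 + 26 = 137
Final: stock = 137, total_sold = 88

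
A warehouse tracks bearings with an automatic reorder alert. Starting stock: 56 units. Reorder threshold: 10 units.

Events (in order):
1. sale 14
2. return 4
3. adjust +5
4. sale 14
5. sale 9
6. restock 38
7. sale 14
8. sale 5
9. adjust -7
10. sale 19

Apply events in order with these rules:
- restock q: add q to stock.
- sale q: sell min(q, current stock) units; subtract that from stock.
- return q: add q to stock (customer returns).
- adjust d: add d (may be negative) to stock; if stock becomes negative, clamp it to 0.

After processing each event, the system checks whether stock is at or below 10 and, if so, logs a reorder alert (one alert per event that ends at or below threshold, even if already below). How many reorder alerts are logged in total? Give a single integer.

Processing events:
Start: stock = 56
  Event 1 (sale 14): sell min(14,56)=14. stock: 56 - 14 = 42. total_sold = 14
  Event 2 (return 4): 42 + 4 = 46
  Event 3 (adjust +5): 46 + 5 = 51
  Event 4 (sale 14): sell min(14,51)=14. stock: 51 - 14 = 37. total_sold = 28
  Event 5 (sale 9): sell min(9,37)=9. stock: 37 - 9 = 28. total_sold = 37
  Event 6 (restock 38): 28 + 38 = 66
  Event 7 (sale 14): sell min(14,66)=14. stock: 66 - 14 = 52. total_sold = 51
  Event 8 (sale 5): sell min(5,52)=5. stock: 52 - 5 = 47. total_sold = 56
  Event 9 (adjust -7): 47 + -7 = 40
  Event 10 (sale 19): sell min(19,40)=19. stock: 40 - 19 = 21. total_sold = 75
Final: stock = 21, total_sold = 75

Checking against threshold 10:
  After event 1: stock=42 > 10
  After event 2: stock=46 > 10
  After event 3: stock=51 > 10
  After event 4: stock=37 > 10
  After event 5: stock=28 > 10
  After event 6: stock=66 > 10
  After event 7: stock=52 > 10
  After event 8: stock=47 > 10
  After event 9: stock=40 > 10
  After event 10: stock=21 > 10
Alert events: []. Count = 0

Answer: 0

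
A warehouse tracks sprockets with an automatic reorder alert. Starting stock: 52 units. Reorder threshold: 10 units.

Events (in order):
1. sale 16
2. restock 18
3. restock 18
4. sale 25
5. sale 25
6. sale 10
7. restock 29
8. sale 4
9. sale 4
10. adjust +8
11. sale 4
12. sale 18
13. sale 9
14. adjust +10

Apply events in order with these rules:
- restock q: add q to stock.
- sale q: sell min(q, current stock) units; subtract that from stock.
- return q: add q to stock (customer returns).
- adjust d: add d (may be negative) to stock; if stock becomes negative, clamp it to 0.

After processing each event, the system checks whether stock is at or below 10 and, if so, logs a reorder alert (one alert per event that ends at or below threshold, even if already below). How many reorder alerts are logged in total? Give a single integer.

Answer: 1

Derivation:
Processing events:
Start: stock = 52
  Event 1 (sale 16): sell min(16,52)=16. stock: 52 - 16 = 36. total_sold = 16
  Event 2 (restock 18): 36 + 18 = 54
  Event 3 (restock 18): 54 + 18 = 72
  Event 4 (sale 25): sell min(25,72)=25. stock: 72 - 25 = 47. total_sold = 41
  Event 5 (sale 25): sell min(25,47)=25. stock: 47 - 25 = 22. total_sold = 66
  Event 6 (sale 10): sell min(10,22)=10. stock: 22 - 10 = 12. total_sold = 76
  Event 7 (restock 29): 12 + 29 = 41
  Event 8 (sale 4): sell min(4,41)=4. stock: 41 - 4 = 37. total_sold = 80
  Event 9 (sale 4): sell min(4,37)=4. stock: 37 - 4 = 33. total_sold = 84
  Event 10 (adjust +8): 33 + 8 = 41
  Event 11 (sale 4): sell min(4,41)=4. stock: 41 - 4 = 37. total_sold = 88
  Event 12 (sale 18): sell min(18,37)=18. stock: 37 - 18 = 19. total_sold = 106
  Event 13 (sale 9): sell min(9,19)=9. stock: 19 - 9 = 10. total_sold = 115
  Event 14 (adjust +10): 10 + 10 = 20
Final: stock = 20, total_sold = 115

Checking against threshold 10:
  After event 1: stock=36 > 10
  After event 2: stock=54 > 10
  After event 3: stock=72 > 10
  After event 4: stock=47 > 10
  After event 5: stock=22 > 10
  After event 6: stock=12 > 10
  After event 7: stock=41 > 10
  After event 8: stock=37 > 10
  After event 9: stock=33 > 10
  After event 10: stock=41 > 10
  After event 11: stock=37 > 10
  After event 12: stock=19 > 10
  After event 13: stock=10 <= 10 -> ALERT
  After event 14: stock=20 > 10
Alert events: [13]. Count = 1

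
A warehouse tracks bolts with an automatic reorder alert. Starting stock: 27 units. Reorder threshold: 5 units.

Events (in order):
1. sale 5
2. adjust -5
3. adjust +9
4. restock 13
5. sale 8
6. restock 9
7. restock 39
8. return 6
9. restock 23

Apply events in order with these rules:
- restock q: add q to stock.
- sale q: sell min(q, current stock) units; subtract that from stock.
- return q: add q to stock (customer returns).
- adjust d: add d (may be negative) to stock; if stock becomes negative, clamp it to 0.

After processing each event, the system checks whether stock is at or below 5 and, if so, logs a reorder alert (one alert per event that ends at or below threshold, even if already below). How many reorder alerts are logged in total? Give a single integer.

Answer: 0

Derivation:
Processing events:
Start: stock = 27
  Event 1 (sale 5): sell min(5,27)=5. stock: 27 - 5 = 22. total_sold = 5
  Event 2 (adjust -5): 22 + -5 = 17
  Event 3 (adjust +9): 17 + 9 = 26
  Event 4 (restock 13): 26 + 13 = 39
  Event 5 (sale 8): sell min(8,39)=8. stock: 39 - 8 = 31. total_sold = 13
  Event 6 (restock 9): 31 + 9 = 40
  Event 7 (restock 39): 40 + 39 = 79
  Event 8 (return 6): 79 + 6 = 85
  Event 9 (restock 23): 85 + 23 = 108
Final: stock = 108, total_sold = 13

Checking against threshold 5:
  After event 1: stock=22 > 5
  After event 2: stock=17 > 5
  After event 3: stock=26 > 5
  After event 4: stock=39 > 5
  After event 5: stock=31 > 5
  After event 6: stock=40 > 5
  After event 7: stock=79 > 5
  After event 8: stock=85 > 5
  After event 9: stock=108 > 5
Alert events: []. Count = 0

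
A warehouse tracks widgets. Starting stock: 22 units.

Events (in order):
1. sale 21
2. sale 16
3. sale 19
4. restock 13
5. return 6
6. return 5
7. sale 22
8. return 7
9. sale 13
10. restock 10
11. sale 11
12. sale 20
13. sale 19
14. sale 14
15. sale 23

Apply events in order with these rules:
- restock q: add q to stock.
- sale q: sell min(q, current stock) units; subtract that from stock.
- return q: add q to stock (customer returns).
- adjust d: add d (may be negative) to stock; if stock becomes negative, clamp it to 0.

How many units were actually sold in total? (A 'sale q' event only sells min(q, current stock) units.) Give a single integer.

Answer: 63

Derivation:
Processing events:
Start: stock = 22
  Event 1 (sale 21): sell min(21,22)=21. stock: 22 - 21 = 1. total_sold = 21
  Event 2 (sale 16): sell min(16,1)=1. stock: 1 - 1 = 0. total_sold = 22
  Event 3 (sale 19): sell min(19,0)=0. stock: 0 - 0 = 0. total_sold = 22
  Event 4 (restock 13): 0 + 13 = 13
  Event 5 (return 6): 13 + 6 = 19
  Event 6 (return 5): 19 + 5 = 24
  Event 7 (sale 22): sell min(22,24)=22. stock: 24 - 22 = 2. total_sold = 44
  Event 8 (return 7): 2 + 7 = 9
  Event 9 (sale 13): sell min(13,9)=9. stock: 9 - 9 = 0. total_sold = 53
  Event 10 (restock 10): 0 + 10 = 10
  Event 11 (sale 11): sell min(11,10)=10. stock: 10 - 10 = 0. total_sold = 63
  Event 12 (sale 20): sell min(20,0)=0. stock: 0 - 0 = 0. total_sold = 63
  Event 13 (sale 19): sell min(19,0)=0. stock: 0 - 0 = 0. total_sold = 63
  Event 14 (sale 14): sell min(14,0)=0. stock: 0 - 0 = 0. total_sold = 63
  Event 15 (sale 23): sell min(23,0)=0. stock: 0 - 0 = 0. total_sold = 63
Final: stock = 0, total_sold = 63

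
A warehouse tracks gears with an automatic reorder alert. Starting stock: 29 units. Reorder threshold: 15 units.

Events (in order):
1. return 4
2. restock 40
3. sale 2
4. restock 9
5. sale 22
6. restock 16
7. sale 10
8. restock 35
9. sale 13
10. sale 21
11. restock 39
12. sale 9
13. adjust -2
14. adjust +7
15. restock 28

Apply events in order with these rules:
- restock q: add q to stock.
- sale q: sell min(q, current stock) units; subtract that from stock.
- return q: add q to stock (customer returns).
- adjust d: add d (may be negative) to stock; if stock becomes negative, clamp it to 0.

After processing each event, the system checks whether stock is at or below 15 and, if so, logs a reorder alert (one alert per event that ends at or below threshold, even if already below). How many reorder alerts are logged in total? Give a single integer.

Processing events:
Start: stock = 29
  Event 1 (return 4): 29 + 4 = 33
  Event 2 (restock 40): 33 + 40 = 73
  Event 3 (sale 2): sell min(2,73)=2. stock: 73 - 2 = 71. total_sold = 2
  Event 4 (restock 9): 71 + 9 = 80
  Event 5 (sale 22): sell min(22,80)=22. stock: 80 - 22 = 58. total_sold = 24
  Event 6 (restock 16): 58 + 16 = 74
  Event 7 (sale 10): sell min(10,74)=10. stock: 74 - 10 = 64. total_sold = 34
  Event 8 (restock 35): 64 + 35 = 99
  Event 9 (sale 13): sell min(13,99)=13. stock: 99 - 13 = 86. total_sold = 47
  Event 10 (sale 21): sell min(21,86)=21. stock: 86 - 21 = 65. total_sold = 68
  Event 11 (restock 39): 65 + 39 = 104
  Event 12 (sale 9): sell min(9,104)=9. stock: 104 - 9 = 95. total_sold = 77
  Event 13 (adjust -2): 95 + -2 = 93
  Event 14 (adjust +7): 93 + 7 = 100
  Event 15 (restock 28): 100 + 28 = 128
Final: stock = 128, total_sold = 77

Checking against threshold 15:
  After event 1: stock=33 > 15
  After event 2: stock=73 > 15
  After event 3: stock=71 > 15
  After event 4: stock=80 > 15
  After event 5: stock=58 > 15
  After event 6: stock=74 > 15
  After event 7: stock=64 > 15
  After event 8: stock=99 > 15
  After event 9: stock=86 > 15
  After event 10: stock=65 > 15
  After event 11: stock=104 > 15
  After event 12: stock=95 > 15
  After event 13: stock=93 > 15
  After event 14: stock=100 > 15
  After event 15: stock=128 > 15
Alert events: []. Count = 0

Answer: 0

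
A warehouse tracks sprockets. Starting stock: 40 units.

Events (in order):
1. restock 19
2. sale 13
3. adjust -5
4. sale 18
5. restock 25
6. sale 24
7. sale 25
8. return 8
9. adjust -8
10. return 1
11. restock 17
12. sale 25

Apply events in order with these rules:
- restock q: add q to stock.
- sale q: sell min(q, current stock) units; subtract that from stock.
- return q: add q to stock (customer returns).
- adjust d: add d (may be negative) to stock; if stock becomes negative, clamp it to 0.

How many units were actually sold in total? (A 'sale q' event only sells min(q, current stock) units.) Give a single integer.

Answer: 97

Derivation:
Processing events:
Start: stock = 40
  Event 1 (restock 19): 40 + 19 = 59
  Event 2 (sale 13): sell min(13,59)=13. stock: 59 - 13 = 46. total_sold = 13
  Event 3 (adjust -5): 46 + -5 = 41
  Event 4 (sale 18): sell min(18,41)=18. stock: 41 - 18 = 23. total_sold = 31
  Event 5 (restock 25): 23 + 25 = 48
  Event 6 (sale 24): sell min(24,48)=24. stock: 48 - 24 = 24. total_sold = 55
  Event 7 (sale 25): sell min(25,24)=24. stock: 24 - 24 = 0. total_sold = 79
  Event 8 (return 8): 0 + 8 = 8
  Event 9 (adjust -8): 8 + -8 = 0
  Event 10 (return 1): 0 + 1 = 1
  Event 11 (restock 17): 1 + 17 = 18
  Event 12 (sale 25): sell min(25,18)=18. stock: 18 - 18 = 0. total_sold = 97
Final: stock = 0, total_sold = 97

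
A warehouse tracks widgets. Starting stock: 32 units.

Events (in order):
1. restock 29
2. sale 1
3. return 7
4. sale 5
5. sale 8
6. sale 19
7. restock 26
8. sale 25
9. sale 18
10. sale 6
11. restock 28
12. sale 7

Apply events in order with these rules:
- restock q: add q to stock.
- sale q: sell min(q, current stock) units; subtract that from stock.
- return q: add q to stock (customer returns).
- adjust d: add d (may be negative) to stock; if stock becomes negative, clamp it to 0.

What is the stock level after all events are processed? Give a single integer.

Answer: 33

Derivation:
Processing events:
Start: stock = 32
  Event 1 (restock 29): 32 + 29 = 61
  Event 2 (sale 1): sell min(1,61)=1. stock: 61 - 1 = 60. total_sold = 1
  Event 3 (return 7): 60 + 7 = 67
  Event 4 (sale 5): sell min(5,67)=5. stock: 67 - 5 = 62. total_sold = 6
  Event 5 (sale 8): sell min(8,62)=8. stock: 62 - 8 = 54. total_sold = 14
  Event 6 (sale 19): sell min(19,54)=19. stock: 54 - 19 = 35. total_sold = 33
  Event 7 (restock 26): 35 + 26 = 61
  Event 8 (sale 25): sell min(25,61)=25. stock: 61 - 25 = 36. total_sold = 58
  Event 9 (sale 18): sell min(18,36)=18. stock: 36 - 18 = 18. total_sold = 76
  Event 10 (sale 6): sell min(6,18)=6. stock: 18 - 6 = 12. total_sold = 82
  Event 11 (restock 28): 12 + 28 = 40
  Event 12 (sale 7): sell min(7,40)=7. stock: 40 - 7 = 33. total_sold = 89
Final: stock = 33, total_sold = 89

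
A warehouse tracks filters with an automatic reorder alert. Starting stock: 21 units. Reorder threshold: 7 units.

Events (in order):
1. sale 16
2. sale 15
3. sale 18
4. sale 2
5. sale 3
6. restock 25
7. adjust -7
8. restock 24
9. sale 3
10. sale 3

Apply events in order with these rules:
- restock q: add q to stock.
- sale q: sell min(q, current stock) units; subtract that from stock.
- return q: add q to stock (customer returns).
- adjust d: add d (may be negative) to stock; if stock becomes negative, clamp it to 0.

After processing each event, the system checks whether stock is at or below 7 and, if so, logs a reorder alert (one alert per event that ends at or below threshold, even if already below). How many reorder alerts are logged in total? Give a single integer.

Processing events:
Start: stock = 21
  Event 1 (sale 16): sell min(16,21)=16. stock: 21 - 16 = 5. total_sold = 16
  Event 2 (sale 15): sell min(15,5)=5. stock: 5 - 5 = 0. total_sold = 21
  Event 3 (sale 18): sell min(18,0)=0. stock: 0 - 0 = 0. total_sold = 21
  Event 4 (sale 2): sell min(2,0)=0. stock: 0 - 0 = 0. total_sold = 21
  Event 5 (sale 3): sell min(3,0)=0. stock: 0 - 0 = 0. total_sold = 21
  Event 6 (restock 25): 0 + 25 = 25
  Event 7 (adjust -7): 25 + -7 = 18
  Event 8 (restock 24): 18 + 24 = 42
  Event 9 (sale 3): sell min(3,42)=3. stock: 42 - 3 = 39. total_sold = 24
  Event 10 (sale 3): sell min(3,39)=3. stock: 39 - 3 = 36. total_sold = 27
Final: stock = 36, total_sold = 27

Checking against threshold 7:
  After event 1: stock=5 <= 7 -> ALERT
  After event 2: stock=0 <= 7 -> ALERT
  After event 3: stock=0 <= 7 -> ALERT
  After event 4: stock=0 <= 7 -> ALERT
  After event 5: stock=0 <= 7 -> ALERT
  After event 6: stock=25 > 7
  After event 7: stock=18 > 7
  After event 8: stock=42 > 7
  After event 9: stock=39 > 7
  After event 10: stock=36 > 7
Alert events: [1, 2, 3, 4, 5]. Count = 5

Answer: 5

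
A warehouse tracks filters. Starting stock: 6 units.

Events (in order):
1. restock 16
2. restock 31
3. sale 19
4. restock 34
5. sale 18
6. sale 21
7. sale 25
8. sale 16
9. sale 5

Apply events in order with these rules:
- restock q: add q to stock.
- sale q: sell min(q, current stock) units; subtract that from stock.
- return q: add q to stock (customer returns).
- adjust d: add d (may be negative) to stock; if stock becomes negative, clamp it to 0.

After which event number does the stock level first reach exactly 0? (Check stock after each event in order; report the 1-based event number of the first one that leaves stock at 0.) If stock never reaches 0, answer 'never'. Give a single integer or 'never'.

Answer: 8

Derivation:
Processing events:
Start: stock = 6
  Event 1 (restock 16): 6 + 16 = 22
  Event 2 (restock 31): 22 + 31 = 53
  Event 3 (sale 19): sell min(19,53)=19. stock: 53 - 19 = 34. total_sold = 19
  Event 4 (restock 34): 34 + 34 = 68
  Event 5 (sale 18): sell min(18,68)=18. stock: 68 - 18 = 50. total_sold = 37
  Event 6 (sale 21): sell min(21,50)=21. stock: 50 - 21 = 29. total_sold = 58
  Event 7 (sale 25): sell min(25,29)=25. stock: 29 - 25 = 4. total_sold = 83
  Event 8 (sale 16): sell min(16,4)=4. stock: 4 - 4 = 0. total_sold = 87
  Event 9 (sale 5): sell min(5,0)=0. stock: 0 - 0 = 0. total_sold = 87
Final: stock = 0, total_sold = 87

First zero at event 8.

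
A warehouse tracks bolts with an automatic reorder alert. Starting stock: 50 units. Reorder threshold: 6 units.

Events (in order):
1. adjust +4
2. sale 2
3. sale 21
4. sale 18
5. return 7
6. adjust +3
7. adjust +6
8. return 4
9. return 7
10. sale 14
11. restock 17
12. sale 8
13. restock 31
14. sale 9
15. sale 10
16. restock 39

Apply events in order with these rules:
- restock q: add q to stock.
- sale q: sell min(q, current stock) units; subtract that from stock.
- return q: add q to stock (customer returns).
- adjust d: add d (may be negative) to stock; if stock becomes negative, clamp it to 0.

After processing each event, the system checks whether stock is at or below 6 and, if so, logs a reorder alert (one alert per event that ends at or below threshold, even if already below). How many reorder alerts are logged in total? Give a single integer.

Processing events:
Start: stock = 50
  Event 1 (adjust +4): 50 + 4 = 54
  Event 2 (sale 2): sell min(2,54)=2. stock: 54 - 2 = 52. total_sold = 2
  Event 3 (sale 21): sell min(21,52)=21. stock: 52 - 21 = 31. total_sold = 23
  Event 4 (sale 18): sell min(18,31)=18. stock: 31 - 18 = 13. total_sold = 41
  Event 5 (return 7): 13 + 7 = 20
  Event 6 (adjust +3): 20 + 3 = 23
  Event 7 (adjust +6): 23 + 6 = 29
  Event 8 (return 4): 29 + 4 = 33
  Event 9 (return 7): 33 + 7 = 40
  Event 10 (sale 14): sell min(14,40)=14. stock: 40 - 14 = 26. total_sold = 55
  Event 11 (restock 17): 26 + 17 = 43
  Event 12 (sale 8): sell min(8,43)=8. stock: 43 - 8 = 35. total_sold = 63
  Event 13 (restock 31): 35 + 31 = 66
  Event 14 (sale 9): sell min(9,66)=9. stock: 66 - 9 = 57. total_sold = 72
  Event 15 (sale 10): sell min(10,57)=10. stock: 57 - 10 = 47. total_sold = 82
  Event 16 (restock 39): 47 + 39 = 86
Final: stock = 86, total_sold = 82

Checking against threshold 6:
  After event 1: stock=54 > 6
  After event 2: stock=52 > 6
  After event 3: stock=31 > 6
  After event 4: stock=13 > 6
  After event 5: stock=20 > 6
  After event 6: stock=23 > 6
  After event 7: stock=29 > 6
  After event 8: stock=33 > 6
  After event 9: stock=40 > 6
  After event 10: stock=26 > 6
  After event 11: stock=43 > 6
  After event 12: stock=35 > 6
  After event 13: stock=66 > 6
  After event 14: stock=57 > 6
  After event 15: stock=47 > 6
  After event 16: stock=86 > 6
Alert events: []. Count = 0

Answer: 0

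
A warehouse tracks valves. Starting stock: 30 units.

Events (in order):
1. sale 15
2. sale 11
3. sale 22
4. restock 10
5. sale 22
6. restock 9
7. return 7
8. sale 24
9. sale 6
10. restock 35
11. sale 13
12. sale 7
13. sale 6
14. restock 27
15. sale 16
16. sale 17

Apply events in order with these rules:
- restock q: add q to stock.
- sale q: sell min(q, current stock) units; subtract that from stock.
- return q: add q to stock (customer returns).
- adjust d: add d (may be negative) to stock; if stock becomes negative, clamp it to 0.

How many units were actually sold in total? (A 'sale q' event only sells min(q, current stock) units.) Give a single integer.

Processing events:
Start: stock = 30
  Event 1 (sale 15): sell min(15,30)=15. stock: 30 - 15 = 15. total_sold = 15
  Event 2 (sale 11): sell min(11,15)=11. stock: 15 - 11 = 4. total_sold = 26
  Event 3 (sale 22): sell min(22,4)=4. stock: 4 - 4 = 0. total_sold = 30
  Event 4 (restock 10): 0 + 10 = 10
  Event 5 (sale 22): sell min(22,10)=10. stock: 10 - 10 = 0. total_sold = 40
  Event 6 (restock 9): 0 + 9 = 9
  Event 7 (return 7): 9 + 7 = 16
  Event 8 (sale 24): sell min(24,16)=16. stock: 16 - 16 = 0. total_sold = 56
  Event 9 (sale 6): sell min(6,0)=0. stock: 0 - 0 = 0. total_sold = 56
  Event 10 (restock 35): 0 + 35 = 35
  Event 11 (sale 13): sell min(13,35)=13. stock: 35 - 13 = 22. total_sold = 69
  Event 12 (sale 7): sell min(7,22)=7. stock: 22 - 7 = 15. total_sold = 76
  Event 13 (sale 6): sell min(6,15)=6. stock: 15 - 6 = 9. total_sold = 82
  Event 14 (restock 27): 9 + 27 = 36
  Event 15 (sale 16): sell min(16,36)=16. stock: 36 - 16 = 20. total_sold = 98
  Event 16 (sale 17): sell min(17,20)=17. stock: 20 - 17 = 3. total_sold = 115
Final: stock = 3, total_sold = 115

Answer: 115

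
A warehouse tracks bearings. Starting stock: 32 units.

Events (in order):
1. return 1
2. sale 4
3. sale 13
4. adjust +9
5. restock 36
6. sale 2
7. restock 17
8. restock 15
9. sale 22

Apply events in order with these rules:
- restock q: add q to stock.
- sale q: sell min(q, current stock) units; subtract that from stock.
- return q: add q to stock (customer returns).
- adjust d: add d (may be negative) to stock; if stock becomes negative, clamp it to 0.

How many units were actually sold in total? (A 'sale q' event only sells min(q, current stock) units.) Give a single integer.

Processing events:
Start: stock = 32
  Event 1 (return 1): 32 + 1 = 33
  Event 2 (sale 4): sell min(4,33)=4. stock: 33 - 4 = 29. total_sold = 4
  Event 3 (sale 13): sell min(13,29)=13. stock: 29 - 13 = 16. total_sold = 17
  Event 4 (adjust +9): 16 + 9 = 25
  Event 5 (restock 36): 25 + 36 = 61
  Event 6 (sale 2): sell min(2,61)=2. stock: 61 - 2 = 59. total_sold = 19
  Event 7 (restock 17): 59 + 17 = 76
  Event 8 (restock 15): 76 + 15 = 91
  Event 9 (sale 22): sell min(22,91)=22. stock: 91 - 22 = 69. total_sold = 41
Final: stock = 69, total_sold = 41

Answer: 41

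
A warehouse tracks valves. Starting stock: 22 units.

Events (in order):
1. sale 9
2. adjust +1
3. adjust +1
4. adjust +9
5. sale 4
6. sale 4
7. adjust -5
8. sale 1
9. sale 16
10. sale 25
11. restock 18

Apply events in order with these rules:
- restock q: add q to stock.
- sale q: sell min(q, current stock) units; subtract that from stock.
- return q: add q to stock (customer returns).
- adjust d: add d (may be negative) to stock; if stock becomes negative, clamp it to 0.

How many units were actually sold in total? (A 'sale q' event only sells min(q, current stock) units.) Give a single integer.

Processing events:
Start: stock = 22
  Event 1 (sale 9): sell min(9,22)=9. stock: 22 - 9 = 13. total_sold = 9
  Event 2 (adjust +1): 13 + 1 = 14
  Event 3 (adjust +1): 14 + 1 = 15
  Event 4 (adjust +9): 15 + 9 = 24
  Event 5 (sale 4): sell min(4,24)=4. stock: 24 - 4 = 20. total_sold = 13
  Event 6 (sale 4): sell min(4,20)=4. stock: 20 - 4 = 16. total_sold = 17
  Event 7 (adjust -5): 16 + -5 = 11
  Event 8 (sale 1): sell min(1,11)=1. stock: 11 - 1 = 10. total_sold = 18
  Event 9 (sale 16): sell min(16,10)=10. stock: 10 - 10 = 0. total_sold = 28
  Event 10 (sale 25): sell min(25,0)=0. stock: 0 - 0 = 0. total_sold = 28
  Event 11 (restock 18): 0 + 18 = 18
Final: stock = 18, total_sold = 28

Answer: 28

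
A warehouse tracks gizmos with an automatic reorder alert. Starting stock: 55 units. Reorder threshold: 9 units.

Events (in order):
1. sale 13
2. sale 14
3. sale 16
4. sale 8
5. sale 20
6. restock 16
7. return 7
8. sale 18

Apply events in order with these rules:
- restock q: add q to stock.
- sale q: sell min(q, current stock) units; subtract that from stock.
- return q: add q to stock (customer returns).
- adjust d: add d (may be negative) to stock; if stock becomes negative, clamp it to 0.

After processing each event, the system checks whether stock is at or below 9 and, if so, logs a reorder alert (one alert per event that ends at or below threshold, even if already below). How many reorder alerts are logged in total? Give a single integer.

Answer: 3

Derivation:
Processing events:
Start: stock = 55
  Event 1 (sale 13): sell min(13,55)=13. stock: 55 - 13 = 42. total_sold = 13
  Event 2 (sale 14): sell min(14,42)=14. stock: 42 - 14 = 28. total_sold = 27
  Event 3 (sale 16): sell min(16,28)=16. stock: 28 - 16 = 12. total_sold = 43
  Event 4 (sale 8): sell min(8,12)=8. stock: 12 - 8 = 4. total_sold = 51
  Event 5 (sale 20): sell min(20,4)=4. stock: 4 - 4 = 0. total_sold = 55
  Event 6 (restock 16): 0 + 16 = 16
  Event 7 (return 7): 16 + 7 = 23
  Event 8 (sale 18): sell min(18,23)=18. stock: 23 - 18 = 5. total_sold = 73
Final: stock = 5, total_sold = 73

Checking against threshold 9:
  After event 1: stock=42 > 9
  After event 2: stock=28 > 9
  After event 3: stock=12 > 9
  After event 4: stock=4 <= 9 -> ALERT
  After event 5: stock=0 <= 9 -> ALERT
  After event 6: stock=16 > 9
  After event 7: stock=23 > 9
  After event 8: stock=5 <= 9 -> ALERT
Alert events: [4, 5, 8]. Count = 3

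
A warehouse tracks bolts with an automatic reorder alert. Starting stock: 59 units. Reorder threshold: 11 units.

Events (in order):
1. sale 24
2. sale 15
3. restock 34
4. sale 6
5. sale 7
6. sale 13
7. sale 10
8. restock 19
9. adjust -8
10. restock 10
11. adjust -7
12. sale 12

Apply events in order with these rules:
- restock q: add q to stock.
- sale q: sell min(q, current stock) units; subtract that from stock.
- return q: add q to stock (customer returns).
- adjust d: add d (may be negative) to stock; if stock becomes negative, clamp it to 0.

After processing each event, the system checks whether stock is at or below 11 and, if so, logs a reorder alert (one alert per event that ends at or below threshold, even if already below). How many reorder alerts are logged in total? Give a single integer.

Answer: 0

Derivation:
Processing events:
Start: stock = 59
  Event 1 (sale 24): sell min(24,59)=24. stock: 59 - 24 = 35. total_sold = 24
  Event 2 (sale 15): sell min(15,35)=15. stock: 35 - 15 = 20. total_sold = 39
  Event 3 (restock 34): 20 + 34 = 54
  Event 4 (sale 6): sell min(6,54)=6. stock: 54 - 6 = 48. total_sold = 45
  Event 5 (sale 7): sell min(7,48)=7. stock: 48 - 7 = 41. total_sold = 52
  Event 6 (sale 13): sell min(13,41)=13. stock: 41 - 13 = 28. total_sold = 65
  Event 7 (sale 10): sell min(10,28)=10. stock: 28 - 10 = 18. total_sold = 75
  Event 8 (restock 19): 18 + 19 = 37
  Event 9 (adjust -8): 37 + -8 = 29
  Event 10 (restock 10): 29 + 10 = 39
  Event 11 (adjust -7): 39 + -7 = 32
  Event 12 (sale 12): sell min(12,32)=12. stock: 32 - 12 = 20. total_sold = 87
Final: stock = 20, total_sold = 87

Checking against threshold 11:
  After event 1: stock=35 > 11
  After event 2: stock=20 > 11
  After event 3: stock=54 > 11
  After event 4: stock=48 > 11
  After event 5: stock=41 > 11
  After event 6: stock=28 > 11
  After event 7: stock=18 > 11
  After event 8: stock=37 > 11
  After event 9: stock=29 > 11
  After event 10: stock=39 > 11
  After event 11: stock=32 > 11
  After event 12: stock=20 > 11
Alert events: []. Count = 0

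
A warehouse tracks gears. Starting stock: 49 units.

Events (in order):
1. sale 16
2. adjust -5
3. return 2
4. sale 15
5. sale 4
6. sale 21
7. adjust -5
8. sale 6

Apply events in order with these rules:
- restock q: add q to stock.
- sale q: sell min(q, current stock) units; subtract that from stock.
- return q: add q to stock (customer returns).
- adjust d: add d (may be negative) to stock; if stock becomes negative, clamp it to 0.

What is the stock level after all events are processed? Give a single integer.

Answer: 0

Derivation:
Processing events:
Start: stock = 49
  Event 1 (sale 16): sell min(16,49)=16. stock: 49 - 16 = 33. total_sold = 16
  Event 2 (adjust -5): 33 + -5 = 28
  Event 3 (return 2): 28 + 2 = 30
  Event 4 (sale 15): sell min(15,30)=15. stock: 30 - 15 = 15. total_sold = 31
  Event 5 (sale 4): sell min(4,15)=4. stock: 15 - 4 = 11. total_sold = 35
  Event 6 (sale 21): sell min(21,11)=11. stock: 11 - 11 = 0. total_sold = 46
  Event 7 (adjust -5): 0 + -5 = 0 (clamped to 0)
  Event 8 (sale 6): sell min(6,0)=0. stock: 0 - 0 = 0. total_sold = 46
Final: stock = 0, total_sold = 46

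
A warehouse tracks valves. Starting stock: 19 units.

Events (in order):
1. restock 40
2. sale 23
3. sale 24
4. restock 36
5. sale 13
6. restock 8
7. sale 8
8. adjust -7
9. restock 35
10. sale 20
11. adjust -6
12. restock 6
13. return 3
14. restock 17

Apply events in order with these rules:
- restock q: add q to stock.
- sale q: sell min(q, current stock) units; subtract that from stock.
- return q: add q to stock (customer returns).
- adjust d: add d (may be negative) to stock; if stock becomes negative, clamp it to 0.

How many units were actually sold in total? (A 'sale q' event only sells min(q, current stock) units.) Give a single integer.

Answer: 88

Derivation:
Processing events:
Start: stock = 19
  Event 1 (restock 40): 19 + 40 = 59
  Event 2 (sale 23): sell min(23,59)=23. stock: 59 - 23 = 36. total_sold = 23
  Event 3 (sale 24): sell min(24,36)=24. stock: 36 - 24 = 12. total_sold = 47
  Event 4 (restock 36): 12 + 36 = 48
  Event 5 (sale 13): sell min(13,48)=13. stock: 48 - 13 = 35. total_sold = 60
  Event 6 (restock 8): 35 + 8 = 43
  Event 7 (sale 8): sell min(8,43)=8. stock: 43 - 8 = 35. total_sold = 68
  Event 8 (adjust -7): 35 + -7 = 28
  Event 9 (restock 35): 28 + 35 = 63
  Event 10 (sale 20): sell min(20,63)=20. stock: 63 - 20 = 43. total_sold = 88
  Event 11 (adjust -6): 43 + -6 = 37
  Event 12 (restock 6): 37 + 6 = 43
  Event 13 (return 3): 43 + 3 = 46
  Event 14 (restock 17): 46 + 17 = 63
Final: stock = 63, total_sold = 88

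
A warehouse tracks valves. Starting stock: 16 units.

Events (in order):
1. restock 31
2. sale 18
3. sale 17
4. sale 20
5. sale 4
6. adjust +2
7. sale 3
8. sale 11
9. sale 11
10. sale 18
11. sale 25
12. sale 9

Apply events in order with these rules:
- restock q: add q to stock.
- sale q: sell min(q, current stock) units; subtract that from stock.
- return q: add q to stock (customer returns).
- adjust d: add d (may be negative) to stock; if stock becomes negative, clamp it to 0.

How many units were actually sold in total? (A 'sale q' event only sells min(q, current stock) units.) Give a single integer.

Answer: 49

Derivation:
Processing events:
Start: stock = 16
  Event 1 (restock 31): 16 + 31 = 47
  Event 2 (sale 18): sell min(18,47)=18. stock: 47 - 18 = 29. total_sold = 18
  Event 3 (sale 17): sell min(17,29)=17. stock: 29 - 17 = 12. total_sold = 35
  Event 4 (sale 20): sell min(20,12)=12. stock: 12 - 12 = 0. total_sold = 47
  Event 5 (sale 4): sell min(4,0)=0. stock: 0 - 0 = 0. total_sold = 47
  Event 6 (adjust +2): 0 + 2 = 2
  Event 7 (sale 3): sell min(3,2)=2. stock: 2 - 2 = 0. total_sold = 49
  Event 8 (sale 11): sell min(11,0)=0. stock: 0 - 0 = 0. total_sold = 49
  Event 9 (sale 11): sell min(11,0)=0. stock: 0 - 0 = 0. total_sold = 49
  Event 10 (sale 18): sell min(18,0)=0. stock: 0 - 0 = 0. total_sold = 49
  Event 11 (sale 25): sell min(25,0)=0. stock: 0 - 0 = 0. total_sold = 49
  Event 12 (sale 9): sell min(9,0)=0. stock: 0 - 0 = 0. total_sold = 49
Final: stock = 0, total_sold = 49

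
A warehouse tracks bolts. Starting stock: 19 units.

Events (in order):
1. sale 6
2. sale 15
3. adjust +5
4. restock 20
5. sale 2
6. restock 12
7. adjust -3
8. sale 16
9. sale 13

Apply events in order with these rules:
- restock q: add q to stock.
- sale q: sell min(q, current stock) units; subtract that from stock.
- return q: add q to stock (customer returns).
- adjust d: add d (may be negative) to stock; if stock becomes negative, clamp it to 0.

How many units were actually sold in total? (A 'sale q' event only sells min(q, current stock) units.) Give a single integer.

Answer: 50

Derivation:
Processing events:
Start: stock = 19
  Event 1 (sale 6): sell min(6,19)=6. stock: 19 - 6 = 13. total_sold = 6
  Event 2 (sale 15): sell min(15,13)=13. stock: 13 - 13 = 0. total_sold = 19
  Event 3 (adjust +5): 0 + 5 = 5
  Event 4 (restock 20): 5 + 20 = 25
  Event 5 (sale 2): sell min(2,25)=2. stock: 25 - 2 = 23. total_sold = 21
  Event 6 (restock 12): 23 + 12 = 35
  Event 7 (adjust -3): 35 + -3 = 32
  Event 8 (sale 16): sell min(16,32)=16. stock: 32 - 16 = 16. total_sold = 37
  Event 9 (sale 13): sell min(13,16)=13. stock: 16 - 13 = 3. total_sold = 50
Final: stock = 3, total_sold = 50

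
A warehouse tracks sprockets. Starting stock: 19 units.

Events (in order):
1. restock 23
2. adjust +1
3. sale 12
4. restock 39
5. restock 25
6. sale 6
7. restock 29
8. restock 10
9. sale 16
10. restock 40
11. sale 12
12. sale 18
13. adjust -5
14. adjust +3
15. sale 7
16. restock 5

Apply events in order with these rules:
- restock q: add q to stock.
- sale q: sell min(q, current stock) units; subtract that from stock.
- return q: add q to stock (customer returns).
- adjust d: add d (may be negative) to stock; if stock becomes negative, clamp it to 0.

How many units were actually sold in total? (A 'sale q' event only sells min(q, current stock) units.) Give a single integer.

Answer: 71

Derivation:
Processing events:
Start: stock = 19
  Event 1 (restock 23): 19 + 23 = 42
  Event 2 (adjust +1): 42 + 1 = 43
  Event 3 (sale 12): sell min(12,43)=12. stock: 43 - 12 = 31. total_sold = 12
  Event 4 (restock 39): 31 + 39 = 70
  Event 5 (restock 25): 70 + 25 = 95
  Event 6 (sale 6): sell min(6,95)=6. stock: 95 - 6 = 89. total_sold = 18
  Event 7 (restock 29): 89 + 29 = 118
  Event 8 (restock 10): 118 + 10 = 128
  Event 9 (sale 16): sell min(16,128)=16. stock: 128 - 16 = 112. total_sold = 34
  Event 10 (restock 40): 112 + 40 = 152
  Event 11 (sale 12): sell min(12,152)=12. stock: 152 - 12 = 140. total_sold = 46
  Event 12 (sale 18): sell min(18,140)=18. stock: 140 - 18 = 122. total_sold = 64
  Event 13 (adjust -5): 122 + -5 = 117
  Event 14 (adjust +3): 117 + 3 = 120
  Event 15 (sale 7): sell min(7,120)=7. stock: 120 - 7 = 113. total_sold = 71
  Event 16 (restock 5): 113 + 5 = 118
Final: stock = 118, total_sold = 71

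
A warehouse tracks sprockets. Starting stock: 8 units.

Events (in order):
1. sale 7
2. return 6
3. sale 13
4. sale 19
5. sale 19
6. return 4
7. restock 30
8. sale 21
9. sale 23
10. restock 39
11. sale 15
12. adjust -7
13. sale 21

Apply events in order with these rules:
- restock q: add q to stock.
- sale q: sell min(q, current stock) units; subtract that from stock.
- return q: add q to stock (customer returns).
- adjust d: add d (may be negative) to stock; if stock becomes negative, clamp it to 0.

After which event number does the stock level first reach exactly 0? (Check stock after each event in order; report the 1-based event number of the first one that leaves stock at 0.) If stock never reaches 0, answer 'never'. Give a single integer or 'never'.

Processing events:
Start: stock = 8
  Event 1 (sale 7): sell min(7,8)=7. stock: 8 - 7 = 1. total_sold = 7
  Event 2 (return 6): 1 + 6 = 7
  Event 3 (sale 13): sell min(13,7)=7. stock: 7 - 7 = 0. total_sold = 14
  Event 4 (sale 19): sell min(19,0)=0. stock: 0 - 0 = 0. total_sold = 14
  Event 5 (sale 19): sell min(19,0)=0. stock: 0 - 0 = 0. total_sold = 14
  Event 6 (return 4): 0 + 4 = 4
  Event 7 (restock 30): 4 + 30 = 34
  Event 8 (sale 21): sell min(21,34)=21. stock: 34 - 21 = 13. total_sold = 35
  Event 9 (sale 23): sell min(23,13)=13. stock: 13 - 13 = 0. total_sold = 48
  Event 10 (restock 39): 0 + 39 = 39
  Event 11 (sale 15): sell min(15,39)=15. stock: 39 - 15 = 24. total_sold = 63
  Event 12 (adjust -7): 24 + -7 = 17
  Event 13 (sale 21): sell min(21,17)=17. stock: 17 - 17 = 0. total_sold = 80
Final: stock = 0, total_sold = 80

First zero at event 3.

Answer: 3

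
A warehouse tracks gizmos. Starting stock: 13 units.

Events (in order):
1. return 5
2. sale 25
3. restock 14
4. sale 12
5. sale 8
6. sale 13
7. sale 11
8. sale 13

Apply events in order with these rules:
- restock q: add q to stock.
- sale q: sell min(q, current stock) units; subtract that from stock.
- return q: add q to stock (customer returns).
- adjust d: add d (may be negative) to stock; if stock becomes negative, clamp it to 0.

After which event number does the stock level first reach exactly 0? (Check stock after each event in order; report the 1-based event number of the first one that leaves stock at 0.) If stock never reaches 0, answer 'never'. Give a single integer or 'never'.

Answer: 2

Derivation:
Processing events:
Start: stock = 13
  Event 1 (return 5): 13 + 5 = 18
  Event 2 (sale 25): sell min(25,18)=18. stock: 18 - 18 = 0. total_sold = 18
  Event 3 (restock 14): 0 + 14 = 14
  Event 4 (sale 12): sell min(12,14)=12. stock: 14 - 12 = 2. total_sold = 30
  Event 5 (sale 8): sell min(8,2)=2. stock: 2 - 2 = 0. total_sold = 32
  Event 6 (sale 13): sell min(13,0)=0. stock: 0 - 0 = 0. total_sold = 32
  Event 7 (sale 11): sell min(11,0)=0. stock: 0 - 0 = 0. total_sold = 32
  Event 8 (sale 13): sell min(13,0)=0. stock: 0 - 0 = 0. total_sold = 32
Final: stock = 0, total_sold = 32

First zero at event 2.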